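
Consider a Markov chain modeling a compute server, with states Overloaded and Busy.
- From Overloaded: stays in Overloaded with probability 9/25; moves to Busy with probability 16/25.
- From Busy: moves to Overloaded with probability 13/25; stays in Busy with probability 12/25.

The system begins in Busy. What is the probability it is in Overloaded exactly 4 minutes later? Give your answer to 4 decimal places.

Propagate the distribution vector 4 minutes from Busy.
After 0 minutes: (0.0000, 1.0000)
After 1 minute: (0.5200, 0.4800)
After 2 minutes: (0.4368, 0.5632)
After 3 minutes: (0.4501, 0.5499)
After 4 minutes: (0.4480, 0.5520)
P(in Overloaded after 4 minutes) = 0.4480

0.4480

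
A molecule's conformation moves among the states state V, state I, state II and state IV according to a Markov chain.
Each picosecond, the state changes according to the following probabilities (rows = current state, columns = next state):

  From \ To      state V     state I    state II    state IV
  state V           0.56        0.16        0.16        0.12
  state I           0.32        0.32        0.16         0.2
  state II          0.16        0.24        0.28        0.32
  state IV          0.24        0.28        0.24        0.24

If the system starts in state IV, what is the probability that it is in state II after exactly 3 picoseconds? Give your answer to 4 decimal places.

Propagate the distribution vector 3 picoseconds from state IV.
After 0 picoseconds: (0.0000, 0.0000, 0.0000, 1.0000)
After 1 picosecond: (0.2400, 0.2800, 0.2400, 0.2400)
After 2 picoseconds: (0.3200, 0.2528, 0.2080, 0.2192)
After 3 picoseconds: (0.3460, 0.2434, 0.2025, 0.2081)
P(in state II after 3 picoseconds) = 0.2025

0.2025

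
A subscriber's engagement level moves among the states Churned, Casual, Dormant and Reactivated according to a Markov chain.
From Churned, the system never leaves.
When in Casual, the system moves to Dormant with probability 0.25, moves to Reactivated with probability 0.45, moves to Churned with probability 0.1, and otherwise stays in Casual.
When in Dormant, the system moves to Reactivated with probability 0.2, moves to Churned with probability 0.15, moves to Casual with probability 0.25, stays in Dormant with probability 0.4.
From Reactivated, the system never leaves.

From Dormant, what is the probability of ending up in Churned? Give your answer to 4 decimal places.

0.3473

Let h(s) be the probability of absorption at Churned starting from transient state s. Then h(Churned) = 1 and h(Reactivated) = 0. By first-step analysis:
h(Casual) = 0.1·1 + 0.2·h(Casual) + 0.25·h(Dormant) + 0.45·0
h(Dormant) = 0.15·1 + 0.25·h(Casual) + 0.4·h(Dormant) + 0.2·0
Solving: h(Casual) = 0.2335, h(Dormant) = 0.3473.
Starting from Dormant, the probability is 0.3473.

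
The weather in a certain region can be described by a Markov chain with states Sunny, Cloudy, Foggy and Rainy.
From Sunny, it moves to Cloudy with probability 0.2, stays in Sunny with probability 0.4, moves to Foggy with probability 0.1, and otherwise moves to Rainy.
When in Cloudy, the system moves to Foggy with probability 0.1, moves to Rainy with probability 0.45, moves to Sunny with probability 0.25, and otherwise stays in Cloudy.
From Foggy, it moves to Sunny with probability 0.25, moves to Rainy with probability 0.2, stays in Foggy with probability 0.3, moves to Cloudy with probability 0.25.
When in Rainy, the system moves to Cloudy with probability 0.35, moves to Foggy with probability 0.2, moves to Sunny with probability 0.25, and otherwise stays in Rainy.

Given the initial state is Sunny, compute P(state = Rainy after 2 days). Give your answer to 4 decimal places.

Propagate the distribution vector 2 days from Sunny.
After 0 days: (1.0000, 0.0000, 0.0000, 0.0000)
After 1 day: (0.4000, 0.2000, 0.1000, 0.3000)
After 2 days: (0.3100, 0.2500, 0.1500, 0.2900)
P(in Rainy after 2 days) = 0.2900

0.2900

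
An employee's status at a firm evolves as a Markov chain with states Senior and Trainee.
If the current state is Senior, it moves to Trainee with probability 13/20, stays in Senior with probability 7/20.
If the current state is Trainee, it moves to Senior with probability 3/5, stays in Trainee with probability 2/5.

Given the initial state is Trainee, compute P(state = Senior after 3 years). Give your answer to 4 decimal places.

0.4875

Propagate the distribution vector 3 years from Trainee.
After 0 years: (0.0000, 1.0000)
After 1 year: (0.6000, 0.4000)
After 2 years: (0.4500, 0.5500)
After 3 years: (0.4875, 0.5125)
P(in Senior after 3 years) = 0.4875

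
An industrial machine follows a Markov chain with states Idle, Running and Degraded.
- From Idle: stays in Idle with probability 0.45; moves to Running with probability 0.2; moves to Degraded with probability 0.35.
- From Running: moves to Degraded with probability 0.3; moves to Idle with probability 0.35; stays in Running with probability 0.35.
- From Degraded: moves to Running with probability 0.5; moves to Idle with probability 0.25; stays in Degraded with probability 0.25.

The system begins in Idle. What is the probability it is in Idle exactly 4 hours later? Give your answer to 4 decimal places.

Propagate the distribution vector 4 hours from Idle.
After 0 hours: (1.0000, 0.0000, 0.0000)
After 1 hour: (0.4500, 0.2000, 0.3500)
After 2 hours: (0.3600, 0.3350, 0.3050)
After 3 hours: (0.3555, 0.3418, 0.3028)
After 4 hours: (0.3553, 0.3421, 0.3026)
P(in Idle after 4 hours) = 0.3553

0.3553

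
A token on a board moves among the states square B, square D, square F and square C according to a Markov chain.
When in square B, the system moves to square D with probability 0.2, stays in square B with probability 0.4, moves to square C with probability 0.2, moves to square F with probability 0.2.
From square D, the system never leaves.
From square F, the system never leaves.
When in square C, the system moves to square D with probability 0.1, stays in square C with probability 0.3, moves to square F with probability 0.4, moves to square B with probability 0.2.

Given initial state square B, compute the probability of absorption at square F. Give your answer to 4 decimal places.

0.5789

Let h(s) be the probability of absorption at square F starting from transient state s. Then h(square F) = 1 and h(square D) = 0. By first-step analysis:
h(square B) = 0.4·h(square B) + 0.2·0 + 0.2·1 + 0.2·h(square C)
h(square C) = 0.2·h(square B) + 0.1·0 + 0.4·1 + 0.3·h(square C)
Solving: h(square B) = 0.5789, h(square C) = 0.7368.
Starting from square B, the probability is 0.5789.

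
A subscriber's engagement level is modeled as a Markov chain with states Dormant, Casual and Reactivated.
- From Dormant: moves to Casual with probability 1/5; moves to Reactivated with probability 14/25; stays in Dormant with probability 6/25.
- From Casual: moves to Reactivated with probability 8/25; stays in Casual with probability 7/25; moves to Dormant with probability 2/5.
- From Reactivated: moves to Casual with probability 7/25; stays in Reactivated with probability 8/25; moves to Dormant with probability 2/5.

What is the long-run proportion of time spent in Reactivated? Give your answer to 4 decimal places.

0.4028

Let the stationary distribution be π with π = πP and π_1 + π_2 + π_3 = 1.
π_1 = 0.24·π_1 + 0.4·π_2 + 0.4·π_3
π_2 = 0.2·π_1 + 0.28·π_2 + 0.28·π_3
Solving with the normalization constraint gives π = (0.3448, 0.2524, 0.4028).
So the stationary probability of Reactivated is 0.4028.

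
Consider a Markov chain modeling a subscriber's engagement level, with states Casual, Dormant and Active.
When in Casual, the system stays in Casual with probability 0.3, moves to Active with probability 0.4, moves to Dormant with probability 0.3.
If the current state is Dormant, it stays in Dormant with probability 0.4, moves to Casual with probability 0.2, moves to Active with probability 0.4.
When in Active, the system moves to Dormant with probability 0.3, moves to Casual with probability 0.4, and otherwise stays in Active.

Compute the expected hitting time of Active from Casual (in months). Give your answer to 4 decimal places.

2.5000

Let t(s) be the expected number of months to first reach Active from state s, with t(Active) = 0. Conditioning on the first month:
t(Casual) = 1 + 0.3·t(Casual) + 0.3·t(Dormant)
t(Dormant) = 1 + 0.2·t(Casual) + 0.4·t(Dormant)
Solving: t(Casual) = 2.5000, t(Dormant) = 2.5000.
Expected months from Casual to Active: 2.5000.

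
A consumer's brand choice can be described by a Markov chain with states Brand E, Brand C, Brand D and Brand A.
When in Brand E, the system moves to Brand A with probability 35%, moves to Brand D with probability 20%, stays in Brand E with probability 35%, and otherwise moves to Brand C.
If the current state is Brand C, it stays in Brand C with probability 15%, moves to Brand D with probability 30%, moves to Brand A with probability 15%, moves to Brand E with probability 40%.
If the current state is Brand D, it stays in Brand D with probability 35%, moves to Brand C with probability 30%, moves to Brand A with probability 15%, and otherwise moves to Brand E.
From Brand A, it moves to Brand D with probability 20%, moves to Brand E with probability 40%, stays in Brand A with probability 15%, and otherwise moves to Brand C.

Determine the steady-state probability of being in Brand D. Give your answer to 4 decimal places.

0.2581

Let the stationary distribution be π with π = πP and π_1 + π_2 + π_3 + π_4 = 1.
π_1 = 0.35·π_1 + 0.4·π_2 + 0.2·π_3 + 0.4·π_4
π_2 = 0.1·π_1 + 0.15·π_2 + 0.3·π_3 + 0.25·π_4
π_3 = 0.2·π_1 + 0.3·π_2 + 0.35·π_3 + 0.2·π_4
Solving with the normalization constraint gives π = (0.3318, 0.1938, 0.2581, 0.2164).
So the stationary probability of Brand D is 0.2581.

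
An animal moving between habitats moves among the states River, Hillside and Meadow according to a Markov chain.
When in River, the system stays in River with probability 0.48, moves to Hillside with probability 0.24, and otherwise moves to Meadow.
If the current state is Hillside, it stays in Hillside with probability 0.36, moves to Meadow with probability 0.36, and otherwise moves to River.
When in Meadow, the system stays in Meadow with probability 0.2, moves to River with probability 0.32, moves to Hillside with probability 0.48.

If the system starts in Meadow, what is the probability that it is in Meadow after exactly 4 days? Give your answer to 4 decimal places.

0.2856

Propagate the distribution vector 4 days from Meadow.
After 0 days: (0.0000, 0.0000, 1.0000)
After 1 day: (0.3200, 0.4800, 0.2000)
After 2 days: (0.3520, 0.3456, 0.3024)
After 3 days: (0.3625, 0.3540, 0.2835)
After 4 days: (0.3638, 0.3505, 0.2856)
P(in Meadow after 4 days) = 0.2856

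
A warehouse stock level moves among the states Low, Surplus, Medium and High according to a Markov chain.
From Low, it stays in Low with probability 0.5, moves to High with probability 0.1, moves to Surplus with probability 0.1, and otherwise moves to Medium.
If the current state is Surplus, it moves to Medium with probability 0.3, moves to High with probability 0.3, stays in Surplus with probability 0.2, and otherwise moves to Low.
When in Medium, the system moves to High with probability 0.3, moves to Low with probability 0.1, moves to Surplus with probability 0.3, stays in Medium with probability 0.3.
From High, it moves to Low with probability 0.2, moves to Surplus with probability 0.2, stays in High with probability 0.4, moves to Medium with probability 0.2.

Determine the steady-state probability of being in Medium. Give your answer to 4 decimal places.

0.2722

Let the stationary distribution be π with π = πP and π_1 + π_2 + π_3 + π_4 = 1.
π_1 = 0.5·π_1 + 0.2·π_2 + 0.1·π_3 + 0.2·π_4
π_2 = 0.1·π_1 + 0.2·π_2 + 0.3·π_3 + 0.2·π_4
π_3 = 0.3·π_1 + 0.3·π_2 + 0.3·π_3 + 0.2·π_4
Solving with the normalization constraint gives π = (0.2468, 0.2025, 0.2722, 0.2785).
So the stationary probability of Medium is 0.2722.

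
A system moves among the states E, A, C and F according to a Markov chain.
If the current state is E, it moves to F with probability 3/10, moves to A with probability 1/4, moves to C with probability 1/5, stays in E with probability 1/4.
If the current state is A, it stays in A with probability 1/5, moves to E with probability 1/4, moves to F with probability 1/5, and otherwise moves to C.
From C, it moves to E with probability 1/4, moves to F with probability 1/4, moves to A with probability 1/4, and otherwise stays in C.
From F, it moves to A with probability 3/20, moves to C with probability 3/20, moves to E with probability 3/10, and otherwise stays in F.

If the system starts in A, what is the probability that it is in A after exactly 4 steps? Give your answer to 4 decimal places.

0.2100

Propagate the distribution vector 4 steps from A.
After 0 steps: (0.0000, 1.0000, 0.0000, 0.0000)
After 1 step: (0.2500, 0.2000, 0.3500, 0.2000)
After 2 steps: (0.2600, 0.2200, 0.2375, 0.2825)
After 3 steps: (0.2641, 0.2108, 0.2308, 0.2944)
After 4 steps: (0.2647, 0.2100, 0.2284, 0.2968)
P(in A after 4 steps) = 0.2100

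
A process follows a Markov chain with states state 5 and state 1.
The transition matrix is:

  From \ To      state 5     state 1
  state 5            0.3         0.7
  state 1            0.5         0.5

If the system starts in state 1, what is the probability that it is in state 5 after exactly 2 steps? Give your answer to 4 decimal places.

0.4000

Sum over the intermediate state after 1 step:
P = P(state 1→state 5)·P(state 5→state 5) + P(state 1→state 1)·P(state 1→state 5)
  = 0.5×0.3 + 0.5×0.5
  = 0.1500 + 0.2500 = 0.4000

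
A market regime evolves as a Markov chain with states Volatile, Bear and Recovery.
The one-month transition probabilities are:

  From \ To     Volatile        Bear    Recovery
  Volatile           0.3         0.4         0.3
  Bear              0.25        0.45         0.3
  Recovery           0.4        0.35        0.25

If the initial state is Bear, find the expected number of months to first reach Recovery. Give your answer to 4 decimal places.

Let t(s) be the expected number of months to first reach Recovery from state s, with t(Recovery) = 0. Conditioning on the first month:
t(Volatile) = 1 + 0.3·t(Volatile) + 0.4·t(Bear)
t(Bear) = 1 + 0.25·t(Volatile) + 0.45·t(Bear)
Solving: t(Volatile) = 3.3333, t(Bear) = 3.3333.
Expected months from Bear to Recovery: 3.3333.

3.3333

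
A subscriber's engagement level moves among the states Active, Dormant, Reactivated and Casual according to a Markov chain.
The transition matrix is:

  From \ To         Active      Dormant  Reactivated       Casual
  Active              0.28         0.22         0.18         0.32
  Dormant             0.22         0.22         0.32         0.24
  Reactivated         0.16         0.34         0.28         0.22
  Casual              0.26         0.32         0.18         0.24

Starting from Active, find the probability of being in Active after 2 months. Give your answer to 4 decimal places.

0.2388

Propagate the distribution vector 2 months from Active.
After 0 months: (1.0000, 0.0000, 0.0000, 0.0000)
After 1 month: (0.2800, 0.2200, 0.1800, 0.3200)
After 2 months: (0.2388, 0.2736, 0.2288, 0.2588)
P(in Active after 2 months) = 0.2388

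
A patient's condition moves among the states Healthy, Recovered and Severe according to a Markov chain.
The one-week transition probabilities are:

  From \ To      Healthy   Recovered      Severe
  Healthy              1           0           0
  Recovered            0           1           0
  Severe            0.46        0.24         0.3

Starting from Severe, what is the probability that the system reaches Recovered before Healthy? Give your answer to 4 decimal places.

Let h(s) be the probability of absorption at Recovered starting from transient state s. Then h(Recovered) = 1 and h(Healthy) = 0. By first-step analysis:
h(Severe) = 0.46·0 + 0.24·1 + 0.3·h(Severe)
Solving: h(Severe) = 0.3429.
Starting from Severe, the probability is 0.3429.

0.3429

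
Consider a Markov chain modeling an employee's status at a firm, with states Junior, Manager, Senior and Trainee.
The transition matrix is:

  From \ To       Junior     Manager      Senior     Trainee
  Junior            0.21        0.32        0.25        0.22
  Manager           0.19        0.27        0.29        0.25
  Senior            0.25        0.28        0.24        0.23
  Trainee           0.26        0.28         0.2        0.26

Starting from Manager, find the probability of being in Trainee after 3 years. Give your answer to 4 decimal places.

0.2406

Propagate the distribution vector 3 years from Manager.
After 0 years: (0.0000, 1.0000, 0.0000, 0.0000)
After 1 year: (0.1900, 0.2700, 0.2900, 0.2500)
After 2 years: (0.2287, 0.2849, 0.2454, 0.2410)
After 3 years: (0.2262, 0.2863, 0.2469, 0.2406)
P(in Trainee after 3 years) = 0.2406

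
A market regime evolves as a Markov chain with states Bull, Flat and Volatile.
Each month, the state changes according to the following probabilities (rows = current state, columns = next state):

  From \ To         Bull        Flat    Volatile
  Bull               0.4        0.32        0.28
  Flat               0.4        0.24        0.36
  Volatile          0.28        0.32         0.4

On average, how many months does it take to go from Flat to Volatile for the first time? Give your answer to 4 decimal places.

Let t(s) be the expected number of months to first reach Volatile from state s, with t(Volatile) = 0. Conditioning on the first month:
t(Bull) = 1 + 0.4·t(Bull) + 0.32·t(Flat)
t(Flat) = 1 + 0.4·t(Bull) + 0.24·t(Flat)
Solving: t(Bull) = 3.2927, t(Flat) = 3.0488.
Expected months from Flat to Volatile: 3.0488.

3.0488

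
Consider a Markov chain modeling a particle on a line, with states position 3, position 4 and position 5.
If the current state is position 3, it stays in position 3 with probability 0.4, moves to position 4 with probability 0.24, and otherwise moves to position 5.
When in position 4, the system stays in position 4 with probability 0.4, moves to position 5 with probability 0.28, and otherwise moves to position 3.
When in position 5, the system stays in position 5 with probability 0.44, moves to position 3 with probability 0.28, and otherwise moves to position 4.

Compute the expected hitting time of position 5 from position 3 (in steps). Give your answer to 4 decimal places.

Let t(s) be the expected number of steps to first reach position 5 from state s, with t(position 5) = 0. Conditioning on the first step:
t(position 3) = 1 + 0.4·t(position 3) + 0.24·t(position 4)
t(position 4) = 1 + 0.32·t(position 3) + 0.4·t(position 4)
Solving: t(position 3) = 2.9661, t(position 4) = 3.2486.
Expected steps from position 3 to position 5: 2.9661.

2.9661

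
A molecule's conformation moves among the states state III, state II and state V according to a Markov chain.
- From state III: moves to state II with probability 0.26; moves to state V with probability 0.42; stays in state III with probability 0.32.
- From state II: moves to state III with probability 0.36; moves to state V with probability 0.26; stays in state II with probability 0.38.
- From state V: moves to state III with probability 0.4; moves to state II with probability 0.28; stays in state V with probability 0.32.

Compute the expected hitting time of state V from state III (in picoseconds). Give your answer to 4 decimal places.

Let t(s) be the expected number of picoseconds to first reach state V from state s, with t(state V) = 0. Conditioning on the first picosecond:
t(state III) = 1 + 0.32·t(state III) + 0.26·t(state II)
t(state II) = 1 + 0.36·t(state III) + 0.38·t(state II)
Solving: t(state III) = 2.6829, t(state II) = 3.1707.
Expected picoseconds from state III to state V: 2.6829.

2.6829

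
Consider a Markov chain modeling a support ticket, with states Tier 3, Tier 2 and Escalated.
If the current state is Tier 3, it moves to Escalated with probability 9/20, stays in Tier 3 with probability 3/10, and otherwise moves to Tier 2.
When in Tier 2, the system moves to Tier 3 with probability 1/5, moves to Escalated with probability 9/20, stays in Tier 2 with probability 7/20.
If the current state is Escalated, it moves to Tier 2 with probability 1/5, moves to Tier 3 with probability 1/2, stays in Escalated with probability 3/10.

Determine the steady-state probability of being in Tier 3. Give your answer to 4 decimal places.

Let the stationary distribution be π with π = πP and π_1 + π_2 + π_3 = 1.
π_1 = 0.3·π_1 + 0.2·π_2 + 0.5·π_3
π_2 = 0.25·π_1 + 0.35·π_2 + 0.2·π_3
Solving with the normalization constraint gives π = (0.3527, 0.2560, 0.3913).
So the stationary probability of Tier 3 is 0.3527.

0.3527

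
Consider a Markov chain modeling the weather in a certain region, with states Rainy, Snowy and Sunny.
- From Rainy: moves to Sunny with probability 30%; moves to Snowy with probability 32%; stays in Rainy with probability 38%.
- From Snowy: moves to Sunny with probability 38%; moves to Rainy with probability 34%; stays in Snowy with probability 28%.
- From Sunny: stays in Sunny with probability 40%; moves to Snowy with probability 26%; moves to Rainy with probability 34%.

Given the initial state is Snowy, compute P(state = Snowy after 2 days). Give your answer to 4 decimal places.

Sum over the intermediate state after 1 day:
P = P(Snowy→Rainy)·P(Rainy→Snowy) + P(Snowy→Snowy)·P(Snowy→Snowy) + P(Snowy→Sunny)·P(Sunny→Snowy)
  = 0.34×0.32 + 0.28×0.28 + 0.38×0.26
  = 0.1088 + 0.0784 + 0.0988 = 0.2860

0.2860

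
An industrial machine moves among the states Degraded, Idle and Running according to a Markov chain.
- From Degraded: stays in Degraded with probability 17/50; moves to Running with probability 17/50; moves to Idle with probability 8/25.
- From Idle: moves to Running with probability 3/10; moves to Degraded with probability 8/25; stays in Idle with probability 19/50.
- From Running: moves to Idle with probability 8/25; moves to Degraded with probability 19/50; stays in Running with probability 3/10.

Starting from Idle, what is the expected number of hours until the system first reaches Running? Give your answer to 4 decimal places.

Let t(s) be the expected number of hours to first reach Running from state s, with t(Running) = 0. Conditioning on the first hour:
t(Degraded) = 1 + 0.34·t(Degraded) + 0.32·t(Idle)
t(Idle) = 1 + 0.32·t(Degraded) + 0.38·t(Idle)
Solving: t(Degraded) = 3.0639, t(Idle) = 3.1943.
Expected hours from Idle to Running: 3.1943.

3.1943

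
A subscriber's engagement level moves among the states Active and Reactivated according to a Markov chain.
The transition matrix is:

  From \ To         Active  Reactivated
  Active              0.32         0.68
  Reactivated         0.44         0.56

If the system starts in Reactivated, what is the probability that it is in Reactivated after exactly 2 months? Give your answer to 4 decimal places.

Sum over the intermediate state after 1 month:
P = P(Reactivated→Active)·P(Active→Reactivated) + P(Reactivated→Reactivated)·P(Reactivated→Reactivated)
  = 0.44×0.68 + 0.56×0.56
  = 0.2992 + 0.3136 = 0.6128

0.6128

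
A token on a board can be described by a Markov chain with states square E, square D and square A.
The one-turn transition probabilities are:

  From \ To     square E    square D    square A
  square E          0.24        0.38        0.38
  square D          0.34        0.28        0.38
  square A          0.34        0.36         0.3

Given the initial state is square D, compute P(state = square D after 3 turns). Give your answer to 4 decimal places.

Propagate the distribution vector 3 turns from square D.
After 0 turns: (0.0000, 1.0000, 0.0000)
After 1 turn: (0.3400, 0.2800, 0.3800)
After 2 turns: (0.3060, 0.3444, 0.3496)
After 3 turns: (0.3094, 0.3386, 0.3520)
P(in square D after 3 turns) = 0.3386

0.3386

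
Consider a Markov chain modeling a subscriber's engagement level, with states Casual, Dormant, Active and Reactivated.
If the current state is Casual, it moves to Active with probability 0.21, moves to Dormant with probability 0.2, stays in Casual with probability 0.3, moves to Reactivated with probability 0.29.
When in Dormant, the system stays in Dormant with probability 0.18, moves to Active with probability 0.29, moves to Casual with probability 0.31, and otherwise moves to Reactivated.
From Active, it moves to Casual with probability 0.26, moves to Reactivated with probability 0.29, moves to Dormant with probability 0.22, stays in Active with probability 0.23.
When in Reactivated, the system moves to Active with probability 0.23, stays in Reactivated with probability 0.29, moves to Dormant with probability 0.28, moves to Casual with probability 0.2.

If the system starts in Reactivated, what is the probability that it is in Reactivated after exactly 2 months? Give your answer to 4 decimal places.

Propagate the distribution vector 2 months from Reactivated.
After 0 months: (0.0000, 0.0000, 0.0000, 1.0000)
After 1 month: (0.2000, 0.2800, 0.2300, 0.2900)
After 2 months: (0.2646, 0.2222, 0.2428, 0.2704)
P(in Reactivated after 2 months) = 0.2704

0.2704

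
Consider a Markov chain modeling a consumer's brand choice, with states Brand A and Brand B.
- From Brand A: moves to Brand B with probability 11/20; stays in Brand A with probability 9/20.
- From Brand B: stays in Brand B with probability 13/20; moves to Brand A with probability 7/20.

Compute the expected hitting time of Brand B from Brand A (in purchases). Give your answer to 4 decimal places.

Let t(s) be the expected number of purchases to first reach Brand B from state s, with t(Brand B) = 0. Conditioning on the first purchase:
t(Brand A) = 1 + 0.45·t(Brand A)
Solving: t(Brand A) = 1.8182.
Expected purchases from Brand A to Brand B: 1.8182.

1.8182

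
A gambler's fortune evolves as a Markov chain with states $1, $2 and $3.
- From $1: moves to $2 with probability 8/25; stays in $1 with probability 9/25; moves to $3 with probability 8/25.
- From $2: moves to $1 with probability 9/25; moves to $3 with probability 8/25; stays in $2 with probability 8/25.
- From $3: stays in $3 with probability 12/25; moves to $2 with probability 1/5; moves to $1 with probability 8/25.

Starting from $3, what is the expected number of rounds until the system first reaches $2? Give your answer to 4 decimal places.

Let t(s) be the expected number of rounds to first reach $2 from state s, with t($2) = 0. Conditioning on the first round:
t($1) = 1 + 0.36·t($1) + 0.32·t($3)
t($3) = 1 + 0.32·t($1) + 0.48·t($3)
Solving: t($1) = 3.6458, t($3) = 4.1667.
Expected rounds from $3 to $2: 4.1667.

4.1667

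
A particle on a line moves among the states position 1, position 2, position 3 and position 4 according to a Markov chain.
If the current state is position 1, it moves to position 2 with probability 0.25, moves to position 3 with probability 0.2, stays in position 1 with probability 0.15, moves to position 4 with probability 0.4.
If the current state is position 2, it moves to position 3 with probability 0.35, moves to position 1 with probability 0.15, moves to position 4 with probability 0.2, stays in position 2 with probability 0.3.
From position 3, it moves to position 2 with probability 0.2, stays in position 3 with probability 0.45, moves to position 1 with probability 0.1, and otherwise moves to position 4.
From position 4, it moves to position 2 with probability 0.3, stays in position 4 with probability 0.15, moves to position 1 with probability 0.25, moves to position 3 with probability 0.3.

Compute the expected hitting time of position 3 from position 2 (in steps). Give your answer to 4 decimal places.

Let t(s) be the expected number of steps to first reach position 3 from state s, with t(position 3) = 0. Conditioning on the first step:
t(position 1) = 1 + 0.15·t(position 1) + 0.25·t(position 2) + 0.4·t(position 4)
t(position 2) = 1 + 0.15·t(position 1) + 0.3·t(position 2) + 0.2·t(position 4)
t(position 4) = 1 + 0.25·t(position 1) + 0.3·t(position 2) + 0.15·t(position 4)
Solving: t(position 1) = 3.7146, t(position 2) = 3.1950, t(position 4) = 3.3967.
Expected steps from position 2 to position 3: 3.1950.

3.1950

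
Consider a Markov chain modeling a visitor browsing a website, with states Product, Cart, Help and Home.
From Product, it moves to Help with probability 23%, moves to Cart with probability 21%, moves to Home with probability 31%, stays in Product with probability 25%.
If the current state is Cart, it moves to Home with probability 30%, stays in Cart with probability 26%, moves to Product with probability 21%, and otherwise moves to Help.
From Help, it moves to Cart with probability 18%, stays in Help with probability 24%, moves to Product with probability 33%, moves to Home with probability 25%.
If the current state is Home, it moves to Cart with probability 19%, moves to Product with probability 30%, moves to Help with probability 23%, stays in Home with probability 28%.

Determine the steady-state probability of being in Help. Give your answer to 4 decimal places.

0.2323

Let the stationary distribution be π with π = πP and π_1 + π_2 + π_3 + π_4 = 1.
π_1 = 0.25·π_1 + 0.21·π_2 + 0.33·π_3 + 0.3·π_4
π_2 = 0.21·π_1 + 0.26·π_2 + 0.18·π_3 + 0.19·π_4
π_3 = 0.23·π_1 + 0.23·π_2 + 0.24·π_3 + 0.23·π_4
Solving with the normalization constraint gives π = (0.2745, 0.2077, 0.2323, 0.2854).
So the stationary probability of Help is 0.2323.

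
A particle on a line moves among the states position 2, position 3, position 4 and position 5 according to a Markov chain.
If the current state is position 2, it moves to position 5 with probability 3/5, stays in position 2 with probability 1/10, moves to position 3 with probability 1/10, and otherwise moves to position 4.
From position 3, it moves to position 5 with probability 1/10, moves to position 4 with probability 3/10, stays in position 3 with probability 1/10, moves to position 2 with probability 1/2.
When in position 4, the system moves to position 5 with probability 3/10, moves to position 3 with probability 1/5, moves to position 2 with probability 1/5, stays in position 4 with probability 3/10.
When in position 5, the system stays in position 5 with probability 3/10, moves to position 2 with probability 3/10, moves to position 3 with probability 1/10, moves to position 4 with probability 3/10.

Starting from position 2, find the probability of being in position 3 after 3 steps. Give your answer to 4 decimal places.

0.1290

Propagate the distribution vector 3 steps from position 2.
After 0 steps: (1.0000, 0.0000, 0.0000, 0.0000)
After 1 step: (0.1000, 0.1000, 0.2000, 0.6000)
After 2 steps: (0.2800, 0.1200, 0.2900, 0.3100)
After 3 steps: (0.2390, 0.1290, 0.2720, 0.3600)
P(in position 3 after 3 steps) = 0.1290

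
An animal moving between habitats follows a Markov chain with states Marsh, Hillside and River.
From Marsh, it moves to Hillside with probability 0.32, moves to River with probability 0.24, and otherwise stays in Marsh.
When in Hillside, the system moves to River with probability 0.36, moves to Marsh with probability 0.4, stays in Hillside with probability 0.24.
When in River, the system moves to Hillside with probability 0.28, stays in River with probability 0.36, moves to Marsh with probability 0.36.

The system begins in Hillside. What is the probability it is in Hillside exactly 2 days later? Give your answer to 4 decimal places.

Sum over the intermediate state after 1 day:
P = P(Hillside→Marsh)·P(Marsh→Hillside) + P(Hillside→Hillside)·P(Hillside→Hillside) + P(Hillside→River)·P(River→Hillside)
  = 0.4×0.32 + 0.24×0.24 + 0.36×0.28
  = 0.1280 + 0.0576 + 0.1008 = 0.2864

0.2864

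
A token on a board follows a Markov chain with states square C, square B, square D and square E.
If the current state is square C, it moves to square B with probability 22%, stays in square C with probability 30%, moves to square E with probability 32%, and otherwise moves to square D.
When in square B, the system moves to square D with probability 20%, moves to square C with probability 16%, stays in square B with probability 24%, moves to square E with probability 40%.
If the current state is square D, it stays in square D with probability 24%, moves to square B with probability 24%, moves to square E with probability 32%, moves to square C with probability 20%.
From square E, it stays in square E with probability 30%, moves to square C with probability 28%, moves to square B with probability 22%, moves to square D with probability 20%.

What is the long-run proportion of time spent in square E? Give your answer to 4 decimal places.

Let the stationary distribution be π with π = πP and π_1 + π_2 + π_3 + π_4 = 1.
π_1 = 0.3·π_1 + 0.16·π_2 + 0.2·π_3 + 0.28·π_4
π_2 = 0.22·π_1 + 0.24·π_2 + 0.24·π_3 + 0.22·π_4
π_3 = 0.16·π_1 + 0.2·π_2 + 0.24·π_3 + 0.2·π_4
Solving with the normalization constraint gives π = (0.2415, 0.2285, 0.1983, 0.3316).
So the stationary probability of square E is 0.3316.

0.3316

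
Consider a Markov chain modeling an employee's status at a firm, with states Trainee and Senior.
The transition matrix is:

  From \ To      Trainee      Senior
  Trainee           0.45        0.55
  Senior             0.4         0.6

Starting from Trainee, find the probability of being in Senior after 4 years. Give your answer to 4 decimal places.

0.5789

Propagate the distribution vector 4 years from Trainee.
After 0 years: (1.0000, 0.0000)
After 1 year: (0.4500, 0.5500)
After 2 years: (0.4225, 0.5775)
After 3 years: (0.4211, 0.5789)
After 4 years: (0.4211, 0.5789)
P(in Senior after 4 years) = 0.5789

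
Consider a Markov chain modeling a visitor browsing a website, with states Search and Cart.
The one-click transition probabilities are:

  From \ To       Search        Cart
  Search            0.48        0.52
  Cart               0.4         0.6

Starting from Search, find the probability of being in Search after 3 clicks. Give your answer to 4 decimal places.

Propagate the distribution vector 3 clicks from Search.
After 0 clicks: (1.0000, 0.0000)
After 1 click: (0.4800, 0.5200)
After 2 clicks: (0.4384, 0.5616)
After 3 clicks: (0.4351, 0.5649)
P(in Search after 3 clicks) = 0.4351

0.4351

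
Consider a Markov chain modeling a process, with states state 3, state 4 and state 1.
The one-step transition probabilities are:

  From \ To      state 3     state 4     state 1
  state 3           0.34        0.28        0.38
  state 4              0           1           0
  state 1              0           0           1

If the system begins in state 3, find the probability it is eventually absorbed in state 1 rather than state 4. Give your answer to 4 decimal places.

0.5758

Let h(s) be the probability of absorption at state 1 starting from transient state s. Then h(state 1) = 1 and h(state 4) = 0. By first-step analysis:
h(state 3) = 0.34·h(state 3) + 0.28·0 + 0.38·1
Solving: h(state 3) = 0.5758.
Starting from state 3, the probability is 0.5758.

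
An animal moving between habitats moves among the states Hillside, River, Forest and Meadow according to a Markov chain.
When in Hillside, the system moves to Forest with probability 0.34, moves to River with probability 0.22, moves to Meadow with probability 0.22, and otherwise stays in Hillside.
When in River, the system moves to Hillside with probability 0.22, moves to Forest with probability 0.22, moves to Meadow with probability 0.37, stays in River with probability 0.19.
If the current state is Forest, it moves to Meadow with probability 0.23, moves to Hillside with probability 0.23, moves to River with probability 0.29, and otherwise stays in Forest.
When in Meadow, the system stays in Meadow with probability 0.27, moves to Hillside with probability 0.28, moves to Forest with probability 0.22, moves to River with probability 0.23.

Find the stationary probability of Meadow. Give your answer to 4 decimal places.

Let the stationary distribution be π with π = πP and π_1 + π_2 + π_3 + π_4 = 1.
π_1 = 0.22·π_1 + 0.22·π_2 + 0.23·π_3 + 0.28·π_4
π_2 = 0.22·π_1 + 0.19·π_2 + 0.29·π_3 + 0.23·π_4
π_3 = 0.34·π_1 + 0.22·π_2 + 0.25·π_3 + 0.22·π_4
Solving with the normalization constraint gives π = (0.2388, 0.2336, 0.2564, 0.2712).
So the stationary probability of Meadow is 0.2712.

0.2712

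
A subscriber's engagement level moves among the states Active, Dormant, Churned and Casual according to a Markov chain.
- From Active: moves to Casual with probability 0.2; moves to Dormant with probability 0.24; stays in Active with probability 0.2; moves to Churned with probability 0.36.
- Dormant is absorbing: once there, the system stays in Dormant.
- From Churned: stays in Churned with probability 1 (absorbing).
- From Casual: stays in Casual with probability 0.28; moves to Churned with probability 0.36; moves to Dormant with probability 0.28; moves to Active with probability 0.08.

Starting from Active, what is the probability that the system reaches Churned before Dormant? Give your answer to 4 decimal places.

Let h(s) be the probability of absorption at Churned starting from transient state s. Then h(Churned) = 1 and h(Dormant) = 0. By first-step analysis:
h(Active) = 0.2·h(Active) + 0.24·0 + 0.36·1 + 0.2·h(Casual)
h(Casual) = 0.08·h(Active) + 0.28·0 + 0.36·1 + 0.28·h(Casual)
Solving: h(Active) = 0.5914, h(Casual) = 0.5657.
Starting from Active, the probability is 0.5914.

0.5914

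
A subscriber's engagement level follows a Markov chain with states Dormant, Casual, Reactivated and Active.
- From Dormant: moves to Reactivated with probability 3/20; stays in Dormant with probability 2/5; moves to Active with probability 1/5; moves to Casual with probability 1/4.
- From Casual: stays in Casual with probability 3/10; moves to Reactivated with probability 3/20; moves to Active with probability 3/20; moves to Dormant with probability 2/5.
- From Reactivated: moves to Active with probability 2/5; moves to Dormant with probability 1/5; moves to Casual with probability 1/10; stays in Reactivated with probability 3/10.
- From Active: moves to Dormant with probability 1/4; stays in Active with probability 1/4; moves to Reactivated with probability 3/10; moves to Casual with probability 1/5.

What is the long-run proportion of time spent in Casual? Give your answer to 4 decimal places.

0.2155

Let the stationary distribution be π with π = πP and π_1 + π_2 + π_3 + π_4 = 1.
π_1 = 0.4·π_1 + 0.4·π_2 + 0.2·π_3 + 0.25·π_4
π_2 = 0.25·π_1 + 0.3·π_2 + 0.1·π_3 + 0.2·π_4
π_3 = 0.15·π_1 + 0.15·π_2 + 0.3·π_3 + 0.3·π_4
Solving with the normalization constraint gives π = (0.3192, 0.2155, 0.2198, 0.2455).
So the stationary probability of Casual is 0.2155.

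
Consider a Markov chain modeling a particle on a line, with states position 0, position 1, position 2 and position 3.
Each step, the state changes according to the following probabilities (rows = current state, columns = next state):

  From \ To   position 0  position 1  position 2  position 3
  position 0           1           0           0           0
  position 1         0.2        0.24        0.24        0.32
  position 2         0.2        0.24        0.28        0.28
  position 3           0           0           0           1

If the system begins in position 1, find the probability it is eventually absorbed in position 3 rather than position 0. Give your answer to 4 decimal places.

Let h(s) be the probability of absorption at position 3 starting from transient state s. Then h(position 3) = 1 and h(position 0) = 0. By first-step analysis:
h(position 1) = 0.2·0 + 0.24·h(position 1) + 0.24·h(position 2) + 0.32·1
h(position 2) = 0.2·0 + 0.24·h(position 1) + 0.28·h(position 2) + 0.28·1
Solving: h(position 1) = 0.6078, h(position 2) = 0.5915.
Starting from position 1, the probability is 0.6078.

0.6078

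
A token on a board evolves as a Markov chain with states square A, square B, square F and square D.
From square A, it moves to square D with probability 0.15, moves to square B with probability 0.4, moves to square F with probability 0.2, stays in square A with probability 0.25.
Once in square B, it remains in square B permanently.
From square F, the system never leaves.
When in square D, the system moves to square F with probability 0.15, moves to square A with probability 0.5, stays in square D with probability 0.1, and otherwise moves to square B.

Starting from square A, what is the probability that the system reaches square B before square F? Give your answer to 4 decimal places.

Let h(s) be the probability of absorption at square B starting from transient state s. Then h(square B) = 1 and h(square F) = 0. By first-step analysis:
h(square A) = 0.25·h(square A) + 0.4·1 + 0.2·0 + 0.15·h(square D)
h(square D) = 0.5·h(square A) + 0.25·1 + 0.15·0 + 0.1·h(square D)
Solving: h(square A) = 0.6625, h(square D) = 0.6458.
Starting from square A, the probability is 0.6625.

0.6625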